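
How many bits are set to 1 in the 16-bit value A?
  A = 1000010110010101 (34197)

1000010110010101
1-bits at positions (from bit 0 = LSB): 0, 2, 4, 7, 8, 10, 15
Count = 7

Answer: 7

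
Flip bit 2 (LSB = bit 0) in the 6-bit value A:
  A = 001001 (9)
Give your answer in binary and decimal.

Mask = 1 << 2 = 000100
Bit 2 of A is 0; XOR with the mask flips it to 1.
  001001
^ 000100
--------
  001101

Answer: 001101 (13)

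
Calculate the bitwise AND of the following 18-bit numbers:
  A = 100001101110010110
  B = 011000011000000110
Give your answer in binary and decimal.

Apply & to each column (1 only where both bits are 1):
  100001101110010110
& 011000011000000110
--------------------
  000000001000000110

Answer: 000000001000000110 (518)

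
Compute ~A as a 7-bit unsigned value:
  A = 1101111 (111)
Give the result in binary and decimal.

Flip each bit (0->1, 1->0):
  1101111
  0010000

Answer: 0010000 (16)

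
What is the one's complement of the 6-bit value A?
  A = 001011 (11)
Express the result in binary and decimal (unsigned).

Flip each bit (0->1, 1->0):
  001011
  110100

Answer: 110100 (52)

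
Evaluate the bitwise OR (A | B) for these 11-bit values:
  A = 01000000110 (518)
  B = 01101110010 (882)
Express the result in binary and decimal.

Apply | to each column (1 where either bit is 1):
  01000000110
| 01101110010
-------------
  01101110110

Answer: 01101110110 (886)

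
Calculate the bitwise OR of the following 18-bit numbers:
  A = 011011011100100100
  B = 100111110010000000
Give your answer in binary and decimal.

Apply | to each column (1 where either bit is 1):
  011011011100100100
| 100111110010000000
--------------------
  111111111110100100

Answer: 111111111110100100 (262052)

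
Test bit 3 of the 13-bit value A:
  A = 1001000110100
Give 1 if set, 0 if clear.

Bit 3 is the 4th from the right.
  1001000110100
           ^
That bit is 0.

Answer: 0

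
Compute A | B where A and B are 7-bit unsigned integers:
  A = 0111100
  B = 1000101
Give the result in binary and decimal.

Apply | to each column (1 where either bit is 1):
  0111100
| 1000101
---------
  1111101

Answer: 1111101 (125)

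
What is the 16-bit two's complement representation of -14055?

1. Binary of +14055:  0011011011100111
2. Invert bits:     1100100100011000
3. Add 1:           1100100100011001

Answer: 1100100100011001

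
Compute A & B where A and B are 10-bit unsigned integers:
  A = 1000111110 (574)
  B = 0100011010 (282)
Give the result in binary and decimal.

Apply & to each column (1 only where both bits are 1):
  1000111110
& 0100011010
------------
  0000011010

Answer: 0000011010 (26)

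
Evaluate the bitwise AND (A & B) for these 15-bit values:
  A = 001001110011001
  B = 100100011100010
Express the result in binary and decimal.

Apply & to each column (1 only where both bits are 1):
  001001110011001
& 100100011100010
-----------------
  000000010000000

Answer: 000000010000000 (128)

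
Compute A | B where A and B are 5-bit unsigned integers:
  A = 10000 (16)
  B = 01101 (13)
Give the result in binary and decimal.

Apply | to each column (1 where either bit is 1):
  10000
| 01101
-------
  11101

Answer: 11101 (29)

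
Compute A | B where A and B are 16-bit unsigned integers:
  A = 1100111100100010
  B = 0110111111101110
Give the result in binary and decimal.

Apply | to each column (1 where either bit is 1):
  1100111100100010
| 0110111111101110
------------------
  1110111111101110

Answer: 1110111111101110 (61422)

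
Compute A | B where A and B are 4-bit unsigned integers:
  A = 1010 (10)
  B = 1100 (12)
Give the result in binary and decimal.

Apply | to each column (1 where either bit is 1):
  1010
| 1100
------
  1110

Answer: 1110 (14)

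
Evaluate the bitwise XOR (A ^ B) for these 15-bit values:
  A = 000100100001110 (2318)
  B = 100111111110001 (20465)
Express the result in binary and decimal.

Apply ^ to each column (1 where bits differ):
  000100100001110
^ 100111111110001
-----------------
  100011011111111

Answer: 100011011111111 (18175)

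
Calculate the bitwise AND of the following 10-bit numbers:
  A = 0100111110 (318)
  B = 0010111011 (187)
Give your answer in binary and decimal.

Apply & to each column (1 only where both bits are 1):
  0100111110
& 0010111011
------------
  0000111010

Answer: 0000111010 (58)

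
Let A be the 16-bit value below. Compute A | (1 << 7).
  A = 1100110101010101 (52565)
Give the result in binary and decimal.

Mask = 1 << 7 = 0000000010000000
Bit 7 of A is 0, so OR-ing with the mask flips it to 1.
  1100110101010101
| 0000000010000000
------------------
  1100110111010101

Answer: 1100110111010101 (52693)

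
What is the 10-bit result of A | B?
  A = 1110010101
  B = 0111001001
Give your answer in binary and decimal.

Apply | to each column (1 where either bit is 1):
  1110010101
| 0111001001
------------
  1111011101

Answer: 1111011101 (989)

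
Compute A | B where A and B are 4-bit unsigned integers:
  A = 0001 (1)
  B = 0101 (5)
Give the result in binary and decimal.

Apply | to each column (1 where either bit is 1):
  0001
| 0101
------
  0101

Answer: 0101 (5)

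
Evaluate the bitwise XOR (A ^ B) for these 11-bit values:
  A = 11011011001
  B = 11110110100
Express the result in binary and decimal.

Apply ^ to each column (1 where bits differ):
  11011011001
^ 11110110100
-------------
  00101101101

Answer: 00101101101 (365)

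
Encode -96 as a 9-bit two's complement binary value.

1. Binary of +96:  001100000
2. Invert bits:     110011111
3. Add 1:           110100000

Answer: 110100000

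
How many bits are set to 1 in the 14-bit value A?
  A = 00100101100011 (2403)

00100101100011
1-bits at positions (from bit 0 = LSB): 0, 1, 5, 6, 8, 11
Count = 6

Answer: 6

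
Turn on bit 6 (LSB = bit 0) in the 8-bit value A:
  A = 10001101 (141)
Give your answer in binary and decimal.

Mask = 1 << 6 = 01000000
Bit 6 of A is 0, so OR-ing with the mask flips it to 1.
  10001101
| 01000000
----------
  11001101

Answer: 11001101 (205)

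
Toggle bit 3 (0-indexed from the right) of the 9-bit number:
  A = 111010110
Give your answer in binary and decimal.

Mask = 1 << 3 = 000001000
Bit 3 of A is 0; XOR with the mask flips it to 1.
  111010110
^ 000001000
-----------
  111011110

Answer: 111011110 (478)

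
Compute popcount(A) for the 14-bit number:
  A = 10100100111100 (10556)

10100100111100
1-bits at positions (from bit 0 = LSB): 2, 3, 4, 5, 8, 11, 13
Count = 7

Answer: 7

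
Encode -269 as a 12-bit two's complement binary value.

1. Binary of +269:  000100001101
2. Invert bits:     111011110010
3. Add 1:           111011110011

Answer: 111011110011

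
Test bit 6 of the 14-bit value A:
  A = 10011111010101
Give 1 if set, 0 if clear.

Bit 6 is the 7th from the right.
  10011111010101
         ^
That bit is 1.

Answer: 1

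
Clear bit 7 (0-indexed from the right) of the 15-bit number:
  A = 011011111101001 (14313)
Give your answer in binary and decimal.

Mask = ~(1 << 7) = 111111101111111
Bit 7 of A is 1, so AND-ing with the mask clears it to 0.
  011011111101001
& 111111101111111
-----------------
  011011101101001

Answer: 011011101101001 (14185)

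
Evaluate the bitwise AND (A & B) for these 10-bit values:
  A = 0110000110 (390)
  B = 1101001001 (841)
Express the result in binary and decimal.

Apply & to each column (1 only where both bits are 1):
  0110000110
& 1101001001
------------
  0100000000

Answer: 0100000000 (256)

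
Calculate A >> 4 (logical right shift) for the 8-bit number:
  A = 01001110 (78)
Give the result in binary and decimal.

Logical shift right by 4: drop the bottom 4 bit(s), prepend 4 zero(s) on the left.
  01001110  ->  keep [0100], discard [1110], prepend 0000
= 00000100

Answer: 00000100 (4)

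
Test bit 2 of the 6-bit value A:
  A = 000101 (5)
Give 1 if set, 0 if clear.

Bit 2 is the 3rd from the right.
  000101
     ^
That bit is 1.

Answer: 1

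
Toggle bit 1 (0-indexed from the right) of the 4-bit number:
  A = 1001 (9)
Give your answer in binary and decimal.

Mask = 1 << 1 = 0010
Bit 1 of A is 0; XOR with the mask flips it to 1.
  1001
^ 0010
------
  1011

Answer: 1011 (11)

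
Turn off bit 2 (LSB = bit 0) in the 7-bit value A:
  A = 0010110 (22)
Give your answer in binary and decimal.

Mask = ~(1 << 2) = 1111011
Bit 2 of A is 1, so AND-ing with the mask clears it to 0.
  0010110
& 1111011
---------
  0010010

Answer: 0010010 (18)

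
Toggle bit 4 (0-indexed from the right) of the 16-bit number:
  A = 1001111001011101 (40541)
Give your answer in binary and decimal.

Mask = 1 << 4 = 0000000000010000
Bit 4 of A is 1; XOR with the mask flips it to 0.
  1001111001011101
^ 0000000000010000
------------------
  1001111001001101

Answer: 1001111001001101 (40525)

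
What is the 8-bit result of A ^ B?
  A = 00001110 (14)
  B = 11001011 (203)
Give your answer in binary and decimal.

Apply ^ to each column (1 where bits differ):
  00001110
^ 11001011
----------
  11000101

Answer: 11000101 (197)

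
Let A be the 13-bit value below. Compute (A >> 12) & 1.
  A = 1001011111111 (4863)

Bit 12 is the 13th from the right.
  1001011111111
  ^
That bit is 1.

Answer: 1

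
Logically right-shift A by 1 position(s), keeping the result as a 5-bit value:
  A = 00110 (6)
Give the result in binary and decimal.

Logical shift right by 1: drop the bottom 1 bit(s), prepend 1 zero(s) on the left.
  00110  ->  keep [0011], discard [0], prepend 0
= 00011

Answer: 00011 (3)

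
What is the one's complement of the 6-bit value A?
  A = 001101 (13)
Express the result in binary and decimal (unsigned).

Flip each bit (0->1, 1->0):
  001101
  110010

Answer: 110010 (50)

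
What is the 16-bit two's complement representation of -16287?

1. Binary of +16287:  0011111110011111
2. Invert bits:     1100000001100000
3. Add 1:           1100000001100001

Answer: 1100000001100001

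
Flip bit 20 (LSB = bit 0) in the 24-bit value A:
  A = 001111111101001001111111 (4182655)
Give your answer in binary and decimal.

Mask = 1 << 20 = 000100000000000000000000
Bit 20 of A is 1; XOR with the mask flips it to 0.
  001111111101001001111111
^ 000100000000000000000000
--------------------------
  001011111101001001111111

Answer: 001011111101001001111111 (3134079)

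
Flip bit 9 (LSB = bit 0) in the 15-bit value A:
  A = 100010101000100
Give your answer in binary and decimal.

Mask = 1 << 9 = 000001000000000
Bit 9 of A is 0; XOR with the mask flips it to 1.
  100010101000100
^ 000001000000000
-----------------
  100011101000100

Answer: 100011101000100 (18244)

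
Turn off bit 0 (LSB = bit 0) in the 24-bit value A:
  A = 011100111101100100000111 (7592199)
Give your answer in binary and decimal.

Mask = ~(1 << 0) = 111111111111111111111110
Bit 0 of A is 1, so AND-ing with the mask clears it to 0.
  011100111101100100000111
& 111111111111111111111110
--------------------------
  011100111101100100000110

Answer: 011100111101100100000110 (7592198)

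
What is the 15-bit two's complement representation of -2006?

1. Binary of +2006:  000011111010110
2. Invert bits:     111100000101001
3. Add 1:           111100000101010

Answer: 111100000101010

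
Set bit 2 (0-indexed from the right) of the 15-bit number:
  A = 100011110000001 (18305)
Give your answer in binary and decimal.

Mask = 1 << 2 = 000000000000100
Bit 2 of A is 0, so OR-ing with the mask flips it to 1.
  100011110000001
| 000000000000100
-----------------
  100011110000101

Answer: 100011110000101 (18309)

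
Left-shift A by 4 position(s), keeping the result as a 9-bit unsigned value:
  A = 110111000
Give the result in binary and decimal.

Shift left by 4: drop the top 4 bit(s), append 4 zero(s) on the right.
  110111000  ->  discard [1101], keep [11000], append 0000
= 110000000

Answer: 110000000 (384)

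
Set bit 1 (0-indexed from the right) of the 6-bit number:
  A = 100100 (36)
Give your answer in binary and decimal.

Mask = 1 << 1 = 000010
Bit 1 of A is 0, so OR-ing with the mask flips it to 1.
  100100
| 000010
--------
  100110

Answer: 100110 (38)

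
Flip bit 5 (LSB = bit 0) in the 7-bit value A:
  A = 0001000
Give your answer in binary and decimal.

Mask = 1 << 5 = 0100000
Bit 5 of A is 0; XOR with the mask flips it to 1.
  0001000
^ 0100000
---------
  0101000

Answer: 0101000 (40)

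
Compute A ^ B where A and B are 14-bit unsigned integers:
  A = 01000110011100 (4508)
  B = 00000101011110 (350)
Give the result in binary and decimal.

Apply ^ to each column (1 where bits differ):
  01000110011100
^ 00000101011110
----------------
  01000011000010

Answer: 01000011000010 (4290)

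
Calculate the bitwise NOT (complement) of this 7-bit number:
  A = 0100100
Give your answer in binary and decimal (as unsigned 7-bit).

Flip each bit (0->1, 1->0):
  0100100
  1011011

Answer: 1011011 (91)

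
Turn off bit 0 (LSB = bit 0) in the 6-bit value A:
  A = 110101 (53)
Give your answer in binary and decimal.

Mask = ~(1 << 0) = 111110
Bit 0 of A is 1, so AND-ing with the mask clears it to 0.
  110101
& 111110
--------
  110100

Answer: 110100 (52)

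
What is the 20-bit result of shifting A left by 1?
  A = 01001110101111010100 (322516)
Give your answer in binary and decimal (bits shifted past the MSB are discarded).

Shift left by 1: drop the top 1 bit(s), append 1 zero(s) on the right.
  01001110101111010100  ->  discard [0], keep [1001110101111010100], append 0
= 10011101011110101000

Answer: 10011101011110101000 (645032)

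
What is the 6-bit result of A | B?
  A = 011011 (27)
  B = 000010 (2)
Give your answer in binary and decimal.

Apply | to each column (1 where either bit is 1):
  011011
| 000010
--------
  011011

Answer: 011011 (27)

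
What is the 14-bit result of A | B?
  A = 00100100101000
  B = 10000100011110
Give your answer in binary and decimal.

Apply | to each column (1 where either bit is 1):
  00100100101000
| 10000100011110
----------------
  10100100111110

Answer: 10100100111110 (10558)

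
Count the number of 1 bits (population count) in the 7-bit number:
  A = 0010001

0010001
1-bits at positions (from bit 0 = LSB): 0, 4
Count = 2

Answer: 2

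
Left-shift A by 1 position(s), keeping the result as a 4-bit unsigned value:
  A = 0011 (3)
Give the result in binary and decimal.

Shift left by 1: drop the top 1 bit(s), append 1 zero(s) on the right.
  0011  ->  discard [0], keep [011], append 0
= 0110

Answer: 0110 (6)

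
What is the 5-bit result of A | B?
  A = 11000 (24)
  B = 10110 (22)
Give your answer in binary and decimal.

Apply | to each column (1 where either bit is 1):
  11000
| 10110
-------
  11110

Answer: 11110 (30)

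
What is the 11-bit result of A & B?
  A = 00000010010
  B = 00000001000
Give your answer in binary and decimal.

Apply & to each column (1 only where both bits are 1):
  00000010010
& 00000001000
-------------
  00000000000

Answer: 00000000000 (0)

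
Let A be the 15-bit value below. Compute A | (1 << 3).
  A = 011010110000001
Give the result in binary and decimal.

Mask = 1 << 3 = 000000000001000
Bit 3 of A is 0, so OR-ing with the mask flips it to 1.
  011010110000001
| 000000000001000
-----------------
  011010110001001

Answer: 011010110001001 (13705)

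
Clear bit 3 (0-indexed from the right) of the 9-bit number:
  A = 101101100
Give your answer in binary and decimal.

Mask = ~(1 << 3) = 111110111
Bit 3 of A is 1, so AND-ing with the mask clears it to 0.
  101101100
& 111110111
-----------
  101100100

Answer: 101100100 (356)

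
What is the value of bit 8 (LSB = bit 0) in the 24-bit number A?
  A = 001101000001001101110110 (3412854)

Bit 8 is the 9th from the right.
  001101000001001101110110
                 ^
That bit is 1.

Answer: 1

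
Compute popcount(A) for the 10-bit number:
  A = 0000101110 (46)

0000101110
1-bits at positions (from bit 0 = LSB): 1, 2, 3, 5
Count = 4

Answer: 4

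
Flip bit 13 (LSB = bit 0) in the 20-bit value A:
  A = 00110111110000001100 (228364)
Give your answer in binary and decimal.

Mask = 1 << 13 = 00000010000000000000
Bit 13 of A is 1; XOR with the mask flips it to 0.
  00110111110000001100
^ 00000010000000000000
----------------------
  00110101110000001100

Answer: 00110101110000001100 (220172)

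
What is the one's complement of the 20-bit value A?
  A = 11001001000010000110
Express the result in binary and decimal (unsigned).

Flip each bit (0->1, 1->0):
  11001001000010000110
  00110110111101111001

Answer: 00110110111101111001 (225145)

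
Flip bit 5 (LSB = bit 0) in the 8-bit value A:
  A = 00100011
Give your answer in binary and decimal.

Mask = 1 << 5 = 00100000
Bit 5 of A is 1; XOR with the mask flips it to 0.
  00100011
^ 00100000
----------
  00000011

Answer: 00000011 (3)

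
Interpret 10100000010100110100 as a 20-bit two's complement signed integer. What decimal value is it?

MSB is 1, so the value is negative. Find the magnitude:
1. Invert bits:  01011111101011001011
2. Add 1:        01011111101011001100  = 391884
3. Apply sign:   -391884

Answer: -391884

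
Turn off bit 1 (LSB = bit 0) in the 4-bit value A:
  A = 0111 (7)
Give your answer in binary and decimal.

Mask = ~(1 << 1) = 1101
Bit 1 of A is 1, so AND-ing with the mask clears it to 0.
  0111
& 1101
------
  0101

Answer: 0101 (5)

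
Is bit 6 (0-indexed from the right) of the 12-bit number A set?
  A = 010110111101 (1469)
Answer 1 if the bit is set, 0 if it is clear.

Bit 6 is the 7th from the right.
  010110111101
       ^
That bit is 0.

Answer: 0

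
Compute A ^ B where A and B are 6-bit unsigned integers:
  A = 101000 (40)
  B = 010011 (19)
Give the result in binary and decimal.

Apply ^ to each column (1 where bits differ):
  101000
^ 010011
--------
  111011

Answer: 111011 (59)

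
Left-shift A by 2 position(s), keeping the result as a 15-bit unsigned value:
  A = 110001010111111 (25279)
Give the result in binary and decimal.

Shift left by 2: drop the top 2 bit(s), append 2 zero(s) on the right.
  110001010111111  ->  discard [11], keep [0001010111111], append 00
= 000101011111100

Answer: 000101011111100 (2812)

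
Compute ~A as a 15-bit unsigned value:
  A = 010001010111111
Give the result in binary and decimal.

Flip each bit (0->1, 1->0):
  010001010111111
  101110101000000

Answer: 101110101000000 (23872)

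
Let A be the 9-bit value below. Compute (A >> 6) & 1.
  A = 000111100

Bit 6 is the 7th from the right.
  000111100
    ^
That bit is 0.

Answer: 0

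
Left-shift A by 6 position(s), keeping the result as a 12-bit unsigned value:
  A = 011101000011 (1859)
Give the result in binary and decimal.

Shift left by 6: drop the top 6 bit(s), append 6 zero(s) on the right.
  011101000011  ->  discard [011101], keep [000011], append 000000
= 000011000000

Answer: 000011000000 (192)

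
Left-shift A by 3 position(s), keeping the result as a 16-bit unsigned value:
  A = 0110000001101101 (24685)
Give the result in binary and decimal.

Shift left by 3: drop the top 3 bit(s), append 3 zero(s) on the right.
  0110000001101101  ->  discard [011], keep [0000001101101], append 000
= 0000001101101000

Answer: 0000001101101000 (872)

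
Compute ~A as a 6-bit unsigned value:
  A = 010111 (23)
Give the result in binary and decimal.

Flip each bit (0->1, 1->0):
  010111
  101000

Answer: 101000 (40)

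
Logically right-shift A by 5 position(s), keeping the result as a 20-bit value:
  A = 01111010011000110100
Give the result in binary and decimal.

Logical shift right by 5: drop the bottom 5 bit(s), prepend 5 zero(s) on the left.
  01111010011000110100  ->  keep [011110100110001], discard [10100], prepend 00000
= 00000011110100110001

Answer: 00000011110100110001 (15665)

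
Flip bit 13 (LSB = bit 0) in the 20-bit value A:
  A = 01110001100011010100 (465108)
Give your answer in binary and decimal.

Mask = 1 << 13 = 00000010000000000000
Bit 13 of A is 0; XOR with the mask flips it to 1.
  01110001100011010100
^ 00000010000000000000
----------------------
  01110011100011010100

Answer: 01110011100011010100 (473300)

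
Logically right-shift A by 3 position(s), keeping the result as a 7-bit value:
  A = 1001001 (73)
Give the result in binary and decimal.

Logical shift right by 3: drop the bottom 3 bit(s), prepend 3 zero(s) on the left.
  1001001  ->  keep [1001], discard [001], prepend 000
= 0001001

Answer: 0001001 (9)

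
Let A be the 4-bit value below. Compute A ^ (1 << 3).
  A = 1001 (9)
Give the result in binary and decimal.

Mask = 1 << 3 = 1000
Bit 3 of A is 1; XOR with the mask flips it to 0.
  1001
^ 1000
------
  0001

Answer: 0001 (1)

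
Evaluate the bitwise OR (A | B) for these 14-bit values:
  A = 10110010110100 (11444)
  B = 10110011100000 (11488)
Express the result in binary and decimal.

Apply | to each column (1 where either bit is 1):
  10110010110100
| 10110011100000
----------------
  10110011110100

Answer: 10110011110100 (11508)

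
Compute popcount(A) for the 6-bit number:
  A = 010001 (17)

010001
1-bits at positions (from bit 0 = LSB): 0, 4
Count = 2

Answer: 2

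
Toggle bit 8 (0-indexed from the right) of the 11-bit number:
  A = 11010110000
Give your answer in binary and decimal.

Mask = 1 << 8 = 00100000000
Bit 8 of A is 0; XOR with the mask flips it to 1.
  11010110000
^ 00100000000
-------------
  11110110000

Answer: 11110110000 (1968)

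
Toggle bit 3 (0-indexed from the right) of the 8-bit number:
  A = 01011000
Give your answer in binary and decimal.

Mask = 1 << 3 = 00001000
Bit 3 of A is 1; XOR with the mask flips it to 0.
  01011000
^ 00001000
----------
  01010000

Answer: 01010000 (80)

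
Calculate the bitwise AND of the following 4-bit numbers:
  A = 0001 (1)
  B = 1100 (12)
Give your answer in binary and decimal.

Apply & to each column (1 only where both bits are 1):
  0001
& 1100
------
  0000

Answer: 0000 (0)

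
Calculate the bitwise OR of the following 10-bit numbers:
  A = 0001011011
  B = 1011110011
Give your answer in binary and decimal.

Apply | to each column (1 where either bit is 1):
  0001011011
| 1011110011
------------
  1011111011

Answer: 1011111011 (763)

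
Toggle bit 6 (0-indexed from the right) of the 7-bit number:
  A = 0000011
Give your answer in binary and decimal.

Mask = 1 << 6 = 1000000
Bit 6 of A is 0; XOR with the mask flips it to 1.
  0000011
^ 1000000
---------
  1000011

Answer: 1000011 (67)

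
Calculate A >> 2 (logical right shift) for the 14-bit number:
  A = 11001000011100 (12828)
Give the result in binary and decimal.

Logical shift right by 2: drop the bottom 2 bit(s), prepend 2 zero(s) on the left.
  11001000011100  ->  keep [110010000111], discard [00], prepend 00
= 00110010000111

Answer: 00110010000111 (3207)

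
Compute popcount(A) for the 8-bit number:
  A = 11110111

11110111
1-bits at positions (from bit 0 = LSB): 0, 1, 2, 4, 5, 6, 7
Count = 7

Answer: 7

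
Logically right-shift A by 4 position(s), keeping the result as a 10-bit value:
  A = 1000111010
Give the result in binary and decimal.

Logical shift right by 4: drop the bottom 4 bit(s), prepend 4 zero(s) on the left.
  1000111010  ->  keep [100011], discard [1010], prepend 0000
= 0000100011

Answer: 0000100011 (35)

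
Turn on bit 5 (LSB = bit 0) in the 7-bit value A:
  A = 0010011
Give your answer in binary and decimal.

Mask = 1 << 5 = 0100000
Bit 5 of A is 0, so OR-ing with the mask flips it to 1.
  0010011
| 0100000
---------
  0110011

Answer: 0110011 (51)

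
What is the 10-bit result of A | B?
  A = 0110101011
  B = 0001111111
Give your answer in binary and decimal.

Apply | to each column (1 where either bit is 1):
  0110101011
| 0001111111
------------
  0111111111

Answer: 0111111111 (511)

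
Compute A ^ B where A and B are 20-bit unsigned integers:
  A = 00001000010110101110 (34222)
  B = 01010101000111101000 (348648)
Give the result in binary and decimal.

Apply ^ to each column (1 where bits differ):
  00001000010110101110
^ 01010101000111101000
----------------------
  01011101010001000110

Answer: 01011101010001000110 (382022)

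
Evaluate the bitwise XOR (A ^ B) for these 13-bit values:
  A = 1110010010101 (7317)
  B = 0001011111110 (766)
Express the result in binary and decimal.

Apply ^ to each column (1 where bits differ):
  1110010010101
^ 0001011111110
---------------
  1111001101011

Answer: 1111001101011 (7787)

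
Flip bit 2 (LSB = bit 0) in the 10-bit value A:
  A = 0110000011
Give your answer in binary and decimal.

Mask = 1 << 2 = 0000000100
Bit 2 of A is 0; XOR with the mask flips it to 1.
  0110000011
^ 0000000100
------------
  0110000111

Answer: 0110000111 (391)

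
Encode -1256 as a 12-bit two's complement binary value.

1. Binary of +1256:  010011101000
2. Invert bits:     101100010111
3. Add 1:           101100011000

Answer: 101100011000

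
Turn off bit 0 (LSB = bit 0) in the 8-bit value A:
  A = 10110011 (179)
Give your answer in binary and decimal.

Mask = ~(1 << 0) = 11111110
Bit 0 of A is 1, so AND-ing with the mask clears it to 0.
  10110011
& 11111110
----------
  10110010

Answer: 10110010 (178)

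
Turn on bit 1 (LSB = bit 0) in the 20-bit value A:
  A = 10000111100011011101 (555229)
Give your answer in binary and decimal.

Mask = 1 << 1 = 00000000000000000010
Bit 1 of A is 0, so OR-ing with the mask flips it to 1.
  10000111100011011101
| 00000000000000000010
----------------------
  10000111100011011111

Answer: 10000111100011011111 (555231)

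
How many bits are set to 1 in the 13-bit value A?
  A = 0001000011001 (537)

0001000011001
1-bits at positions (from bit 0 = LSB): 0, 3, 4, 9
Count = 4

Answer: 4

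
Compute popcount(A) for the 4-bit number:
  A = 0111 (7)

0111
1-bits at positions (from bit 0 = LSB): 0, 1, 2
Count = 3

Answer: 3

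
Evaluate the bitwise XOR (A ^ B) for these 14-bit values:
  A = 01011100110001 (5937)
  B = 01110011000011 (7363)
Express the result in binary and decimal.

Apply ^ to each column (1 where bits differ):
  01011100110001
^ 01110011000011
----------------
  00101111110010

Answer: 00101111110010 (3058)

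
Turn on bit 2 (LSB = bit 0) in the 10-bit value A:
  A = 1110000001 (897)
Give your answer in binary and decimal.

Mask = 1 << 2 = 0000000100
Bit 2 of A is 0, so OR-ing with the mask flips it to 1.
  1110000001
| 0000000100
------------
  1110000101

Answer: 1110000101 (901)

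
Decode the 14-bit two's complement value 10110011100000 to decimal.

MSB is 1, so the value is negative. Find the magnitude:
1. Invert bits:  01001100011111
2. Add 1:        01001100100000  = 4896
3. Apply sign:   -4896

Answer: -4896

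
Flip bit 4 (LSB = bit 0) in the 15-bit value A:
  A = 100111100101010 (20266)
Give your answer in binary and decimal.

Mask = 1 << 4 = 000000000010000
Bit 4 of A is 0; XOR with the mask flips it to 1.
  100111100101010
^ 000000000010000
-----------------
  100111100111010

Answer: 100111100111010 (20282)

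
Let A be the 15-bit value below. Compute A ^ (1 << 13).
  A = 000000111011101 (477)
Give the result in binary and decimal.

Mask = 1 << 13 = 010000000000000
Bit 13 of A is 0; XOR with the mask flips it to 1.
  000000111011101
^ 010000000000000
-----------------
  010000111011101

Answer: 010000111011101 (8669)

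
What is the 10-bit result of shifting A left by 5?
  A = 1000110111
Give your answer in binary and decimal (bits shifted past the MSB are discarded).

Shift left by 5: drop the top 5 bit(s), append 5 zero(s) on the right.
  1000110111  ->  discard [10001], keep [10111], append 00000
= 1011100000

Answer: 1011100000 (736)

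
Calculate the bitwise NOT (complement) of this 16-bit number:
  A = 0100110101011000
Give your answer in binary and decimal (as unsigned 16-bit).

Flip each bit (0->1, 1->0):
  0100110101011000
  1011001010100111

Answer: 1011001010100111 (45735)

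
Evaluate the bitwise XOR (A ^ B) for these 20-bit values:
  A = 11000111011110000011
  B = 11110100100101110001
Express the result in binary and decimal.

Apply ^ to each column (1 where bits differ):
  11000111011110000011
^ 11110100100101110001
----------------------
  00110011111011110010

Answer: 00110011111011110010 (212722)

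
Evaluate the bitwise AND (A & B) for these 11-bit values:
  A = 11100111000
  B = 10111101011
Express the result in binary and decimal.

Apply & to each column (1 only where both bits are 1):
  11100111000
& 10111101011
-------------
  10100101000

Answer: 10100101000 (1320)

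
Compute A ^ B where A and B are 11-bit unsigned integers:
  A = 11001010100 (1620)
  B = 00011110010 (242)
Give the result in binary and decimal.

Apply ^ to each column (1 where bits differ):
  11001010100
^ 00011110010
-------------
  11010100110

Answer: 11010100110 (1702)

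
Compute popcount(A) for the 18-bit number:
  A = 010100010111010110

010100010111010110
1-bits at positions (from bit 0 = LSB): 1, 2, 4, 6, 7, 8, 10, 14, 16
Count = 9

Answer: 9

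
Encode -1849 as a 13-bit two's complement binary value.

1. Binary of +1849:  0011100111001
2. Invert bits:     1100011000110
3. Add 1:           1100011000111

Answer: 1100011000111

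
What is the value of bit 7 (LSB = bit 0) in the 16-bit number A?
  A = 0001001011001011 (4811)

Bit 7 is the 8th from the right.
  0001001011001011
          ^
That bit is 1.

Answer: 1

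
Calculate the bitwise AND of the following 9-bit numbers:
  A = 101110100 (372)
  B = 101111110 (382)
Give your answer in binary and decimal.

Apply & to each column (1 only where both bits are 1):
  101110100
& 101111110
-----------
  101110100

Answer: 101110100 (372)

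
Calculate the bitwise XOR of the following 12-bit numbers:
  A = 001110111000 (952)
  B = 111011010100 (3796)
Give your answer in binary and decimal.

Apply ^ to each column (1 where bits differ):
  001110111000
^ 111011010100
--------------
  110101101100

Answer: 110101101100 (3436)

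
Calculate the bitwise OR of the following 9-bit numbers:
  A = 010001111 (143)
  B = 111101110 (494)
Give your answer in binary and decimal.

Apply | to each column (1 where either bit is 1):
  010001111
| 111101110
-----------
  111101111

Answer: 111101111 (495)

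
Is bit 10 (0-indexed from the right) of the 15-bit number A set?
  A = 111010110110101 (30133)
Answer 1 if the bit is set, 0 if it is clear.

Bit 10 is the 11th from the right.
  111010110110101
      ^
That bit is 1.

Answer: 1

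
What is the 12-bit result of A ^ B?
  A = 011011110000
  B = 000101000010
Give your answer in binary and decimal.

Apply ^ to each column (1 where bits differ):
  011011110000
^ 000101000010
--------------
  011110110010

Answer: 011110110010 (1970)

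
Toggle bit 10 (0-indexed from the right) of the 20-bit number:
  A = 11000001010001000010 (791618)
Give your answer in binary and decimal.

Mask = 1 << 10 = 00000000010000000000
Bit 10 of A is 1; XOR with the mask flips it to 0.
  11000001010001000010
^ 00000000010000000000
----------------------
  11000001000001000010

Answer: 11000001000001000010 (790594)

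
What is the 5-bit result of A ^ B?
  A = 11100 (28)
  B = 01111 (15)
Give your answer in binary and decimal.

Apply ^ to each column (1 where bits differ):
  11100
^ 01111
-------
  10011

Answer: 10011 (19)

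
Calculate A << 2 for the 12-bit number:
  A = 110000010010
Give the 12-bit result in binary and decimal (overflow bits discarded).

Shift left by 2: drop the top 2 bit(s), append 2 zero(s) on the right.
  110000010010  ->  discard [11], keep [0000010010], append 00
= 000001001000

Answer: 000001001000 (72)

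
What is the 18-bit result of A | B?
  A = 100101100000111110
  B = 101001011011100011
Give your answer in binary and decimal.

Apply | to each column (1 where either bit is 1):
  100101100000111110
| 101001011011100011
--------------------
  101101111011111111

Answer: 101101111011111111 (188159)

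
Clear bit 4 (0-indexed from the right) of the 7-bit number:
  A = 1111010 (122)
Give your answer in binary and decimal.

Mask = ~(1 << 4) = 1101111
Bit 4 of A is 1, so AND-ing with the mask clears it to 0.
  1111010
& 1101111
---------
  1101010

Answer: 1101010 (106)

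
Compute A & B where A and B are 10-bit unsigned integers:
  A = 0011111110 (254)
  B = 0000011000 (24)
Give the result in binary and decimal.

Apply & to each column (1 only where both bits are 1):
  0011111110
& 0000011000
------------
  0000011000

Answer: 0000011000 (24)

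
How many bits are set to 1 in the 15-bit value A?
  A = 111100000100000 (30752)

111100000100000
1-bits at positions (from bit 0 = LSB): 5, 11, 12, 13, 14
Count = 5

Answer: 5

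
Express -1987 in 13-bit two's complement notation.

1. Binary of +1987:  0011111000011
2. Invert bits:     1100000111100
3. Add 1:           1100000111101

Answer: 1100000111101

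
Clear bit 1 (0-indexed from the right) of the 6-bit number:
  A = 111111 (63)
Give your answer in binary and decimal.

Mask = ~(1 << 1) = 111101
Bit 1 of A is 1, so AND-ing with the mask clears it to 0.
  111111
& 111101
--------
  111101

Answer: 111101 (61)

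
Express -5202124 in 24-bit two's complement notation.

1. Binary of +5202124:  010011110110000011001100
2. Invert bits:     101100001001111100110011
3. Add 1:           101100001001111100110100

Answer: 101100001001111100110100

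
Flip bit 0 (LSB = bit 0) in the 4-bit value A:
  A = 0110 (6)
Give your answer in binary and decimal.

Mask = 1 << 0 = 0001
Bit 0 of A is 0; XOR with the mask flips it to 1.
  0110
^ 0001
------
  0111

Answer: 0111 (7)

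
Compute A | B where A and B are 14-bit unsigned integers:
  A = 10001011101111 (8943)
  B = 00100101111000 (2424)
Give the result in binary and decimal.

Apply | to each column (1 where either bit is 1):
  10001011101111
| 00100101111000
----------------
  10101111111111

Answer: 10101111111111 (11263)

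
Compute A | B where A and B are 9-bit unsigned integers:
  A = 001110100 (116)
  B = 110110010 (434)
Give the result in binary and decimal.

Apply | to each column (1 where either bit is 1):
  001110100
| 110110010
-----------
  111110110

Answer: 111110110 (502)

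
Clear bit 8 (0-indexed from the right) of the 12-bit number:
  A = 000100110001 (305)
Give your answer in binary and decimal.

Mask = ~(1 << 8) = 111011111111
Bit 8 of A is 1, so AND-ing with the mask clears it to 0.
  000100110001
& 111011111111
--------------
  000000110001

Answer: 000000110001 (49)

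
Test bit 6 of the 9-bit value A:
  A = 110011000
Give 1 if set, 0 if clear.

Bit 6 is the 7th from the right.
  110011000
    ^
That bit is 0.

Answer: 0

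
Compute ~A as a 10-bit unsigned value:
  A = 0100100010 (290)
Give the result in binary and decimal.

Flip each bit (0->1, 1->0):
  0100100010
  1011011101

Answer: 1011011101 (733)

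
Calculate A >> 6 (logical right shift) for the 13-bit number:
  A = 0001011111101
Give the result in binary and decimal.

Logical shift right by 6: drop the bottom 6 bit(s), prepend 6 zero(s) on the left.
  0001011111101  ->  keep [0001011], discard [111101], prepend 000000
= 0000000001011

Answer: 0000000001011 (11)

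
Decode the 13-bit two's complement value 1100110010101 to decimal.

MSB is 1, so the value is negative. Find the magnitude:
1. Invert bits:  0011001101010
2. Add 1:        0011001101011  = 1643
3. Apply sign:   -1643

Answer: -1643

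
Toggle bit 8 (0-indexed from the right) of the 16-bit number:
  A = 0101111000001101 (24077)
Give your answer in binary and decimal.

Mask = 1 << 8 = 0000000100000000
Bit 8 of A is 0; XOR with the mask flips it to 1.
  0101111000001101
^ 0000000100000000
------------------
  0101111100001101

Answer: 0101111100001101 (24333)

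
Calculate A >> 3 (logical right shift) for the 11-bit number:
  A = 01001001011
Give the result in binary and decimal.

Logical shift right by 3: drop the bottom 3 bit(s), prepend 3 zero(s) on the left.
  01001001011  ->  keep [01001001], discard [011], prepend 000
= 00001001001

Answer: 00001001001 (73)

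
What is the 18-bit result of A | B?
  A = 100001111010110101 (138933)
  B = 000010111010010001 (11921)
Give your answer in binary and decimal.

Apply | to each column (1 where either bit is 1):
  100001111010110101
| 000010111010010001
--------------------
  100011111010110101

Answer: 100011111010110101 (147125)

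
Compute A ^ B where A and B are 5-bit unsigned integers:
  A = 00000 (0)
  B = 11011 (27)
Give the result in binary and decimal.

Apply ^ to each column (1 where bits differ):
  00000
^ 11011
-------
  11011

Answer: 11011 (27)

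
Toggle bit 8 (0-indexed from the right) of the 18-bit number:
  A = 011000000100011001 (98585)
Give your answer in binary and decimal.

Mask = 1 << 8 = 000000000100000000
Bit 8 of A is 1; XOR with the mask flips it to 0.
  011000000100011001
^ 000000000100000000
--------------------
  011000000000011001

Answer: 011000000000011001 (98329)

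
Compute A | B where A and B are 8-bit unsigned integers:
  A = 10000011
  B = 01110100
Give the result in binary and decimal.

Apply | to each column (1 where either bit is 1):
  10000011
| 01110100
----------
  11110111

Answer: 11110111 (247)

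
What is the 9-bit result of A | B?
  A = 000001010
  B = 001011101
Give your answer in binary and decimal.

Apply | to each column (1 where either bit is 1):
  000001010
| 001011101
-----------
  001011111

Answer: 001011111 (95)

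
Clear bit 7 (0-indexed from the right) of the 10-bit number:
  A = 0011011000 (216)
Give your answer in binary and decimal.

Mask = ~(1 << 7) = 1101111111
Bit 7 of A is 1, so AND-ing with the mask clears it to 0.
  0011011000
& 1101111111
------------
  0001011000

Answer: 0001011000 (88)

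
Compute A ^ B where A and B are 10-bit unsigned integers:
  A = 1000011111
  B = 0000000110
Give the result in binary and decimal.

Apply ^ to each column (1 where bits differ):
  1000011111
^ 0000000110
------------
  1000011001

Answer: 1000011001 (537)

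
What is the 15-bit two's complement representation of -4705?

1. Binary of +4705:  001001001100001
2. Invert bits:     110110110011110
3. Add 1:           110110110011111

Answer: 110110110011111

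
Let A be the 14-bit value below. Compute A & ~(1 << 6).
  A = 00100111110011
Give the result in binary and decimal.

Mask = ~(1 << 6) = 11111110111111
Bit 6 of A is 1, so AND-ing with the mask clears it to 0.
  00100111110011
& 11111110111111
----------------
  00100110110011

Answer: 00100110110011 (2483)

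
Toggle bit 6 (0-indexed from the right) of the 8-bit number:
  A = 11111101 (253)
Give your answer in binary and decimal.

Mask = 1 << 6 = 01000000
Bit 6 of A is 1; XOR with the mask flips it to 0.
  11111101
^ 01000000
----------
  10111101

Answer: 10111101 (189)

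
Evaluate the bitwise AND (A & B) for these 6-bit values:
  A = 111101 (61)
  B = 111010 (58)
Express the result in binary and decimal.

Apply & to each column (1 only where both bits are 1):
  111101
& 111010
--------
  111000

Answer: 111000 (56)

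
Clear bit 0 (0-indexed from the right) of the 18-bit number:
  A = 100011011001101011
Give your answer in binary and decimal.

Mask = ~(1 << 0) = 111111111111111110
Bit 0 of A is 1, so AND-ing with the mask clears it to 0.
  100011011001101011
& 111111111111111110
--------------------
  100011011001101010

Answer: 100011011001101010 (145002)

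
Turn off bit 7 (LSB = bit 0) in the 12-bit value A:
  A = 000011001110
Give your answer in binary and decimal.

Mask = ~(1 << 7) = 111101111111
Bit 7 of A is 1, so AND-ing with the mask clears it to 0.
  000011001110
& 111101111111
--------------
  000001001110

Answer: 000001001110 (78)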